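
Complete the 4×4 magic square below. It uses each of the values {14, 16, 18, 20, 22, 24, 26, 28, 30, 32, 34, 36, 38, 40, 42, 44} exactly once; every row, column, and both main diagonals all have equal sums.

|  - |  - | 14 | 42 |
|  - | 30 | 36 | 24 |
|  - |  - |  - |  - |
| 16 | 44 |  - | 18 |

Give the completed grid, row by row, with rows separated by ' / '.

The 16 entries sum to 464, so each line sums to 464/4 = 116.
Using row 2: 30 + 36 + 24 + ? → (2,1) = 116 − 90 = 26.
Row 4 needs 116; the known cells sum to 78, so (4,3) = 38.
Column 3 must total 116; the given cells sum to 88, so (3,3) = 28.
Using column 4: 42 + 24 + 18 + ? → (3,4) = 116 − 84 = 32.
Using main diagonal: 30 + 28 + 18 + ? → (1,1) = 116 − 76 = 40.
From anti-diagonal, 116 − (42 + 36 + 16) gives (3,2) = 22.
The remaining cell in row 1 is (1,2) = 116 − 96 = 20.
From row 3, 116 − (22 + 28 + 32) gives (3,1) = 34.

40 20 14 42 / 26 30 36 24 / 34 22 28 32 / 16 44 38 18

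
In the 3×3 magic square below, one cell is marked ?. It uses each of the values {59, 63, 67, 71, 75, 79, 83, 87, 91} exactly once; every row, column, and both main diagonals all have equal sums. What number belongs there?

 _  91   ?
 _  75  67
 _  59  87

The 9 entries sum to 675, so each line sums to 675/3 = 225.
Using row 2: 75 + 67 + ? → (2,1) = 225 − 142 = 83.
The remaining cell in row 3 is (3,1) = 225 − 146 = 79.
Column 1: 83 + 79 + ? = 225, so (1,1) = 63.
Column 3 must total 225; the given cells sum to 154, so (1,3) = 71.

71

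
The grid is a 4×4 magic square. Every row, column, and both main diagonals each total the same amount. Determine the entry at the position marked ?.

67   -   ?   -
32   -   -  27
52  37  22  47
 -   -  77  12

Row 3 is complete and sums to 158; that is the magic constant.
The remaining cell in column 1 is (4,1) = 158 − 151 = 7.
Using column 4: 27 + 47 + 12 + ? → (1,4) = 158 − 86 = 72.
Main diagonal: 67 + 22 + 12 + ? = 158, so (2,2) = 57.
Using anti-diagonal: 72 + 37 + 7 + ? → (2,3) = 158 − 116 = 42.
Using row 4: 7 + 77 + 12 + ? → (4,2) = 158 − 96 = 62.
Column 2 needs 158; the known cells sum to 156, so (1,2) = 2.
From column 3, 158 − (42 + 22 + 77) gives (1,3) = 17.

17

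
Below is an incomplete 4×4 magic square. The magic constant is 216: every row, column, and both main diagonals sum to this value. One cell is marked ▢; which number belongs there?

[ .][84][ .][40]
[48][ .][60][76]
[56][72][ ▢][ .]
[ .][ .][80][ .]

From row 2, 216 − (48 + 60 + 76) gives (2,2) = 32.
Using column 2: 84 + 32 + 72 + ? → (4,2) = 216 − 188 = 28.
The remaining cell in anti-diagonal is (4,1) = 216 − 172 = 44.
Row 4: 44 + 28 + 80 + ? = 216, so (4,4) = 64.
Column 1 must total 216; the given cells sum to 148, so (1,1) = 68.
Column 4: 40 + 76 + 64 + ? = 216, so (3,4) = 36.
From main diagonal, 216 − (68 + 32 + 64) gives (3,3) = 52.

52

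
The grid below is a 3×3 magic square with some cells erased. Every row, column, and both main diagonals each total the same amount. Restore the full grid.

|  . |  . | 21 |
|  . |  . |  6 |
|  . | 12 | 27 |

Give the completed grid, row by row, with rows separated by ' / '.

Column 3 is already complete: 21 + 6 + 27 = 54, so that is the magic constant.
From row 3, 54 − (12 + 27) gives (3,1) = 15.
The remaining cell in anti-diagonal is (2,2) = 54 − 36 = 18.
Using row 2: 18 + 6 + ? → (2,1) = 54 − 24 = 30.
Column 1 needs 54; the known cells sum to 45, so (1,1) = 9.
The remaining cell in column 2 is (1,2) = 54 − 30 = 24.

9 24 21 / 30 18 6 / 15 12 27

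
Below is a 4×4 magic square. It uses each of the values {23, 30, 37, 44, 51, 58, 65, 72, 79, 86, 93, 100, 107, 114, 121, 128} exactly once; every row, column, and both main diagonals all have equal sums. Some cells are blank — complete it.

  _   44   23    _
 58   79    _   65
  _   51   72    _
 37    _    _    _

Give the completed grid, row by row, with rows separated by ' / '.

121 44 23 114 / 58 79 100 65 / 86 51 72 93 / 37 128 107 30

The 16 entries sum to 1208, so each line sums to 1208/4 = 302.
Row 2 needs 302; the known cells sum to 202, so (2,3) = 100.
Column 2: 44 + 79 + 51 + ? = 302, so (4,2) = 128.
Column 3: 23 + 100 + 72 + ? = 302, so (4,3) = 107.
Using anti-diagonal: 100 + 51 + 37 + ? → (1,4) = 302 − 188 = 114.
Row 1 needs 302; the known cells sum to 181, so (1,1) = 121.
Row 4 must total 302; the given cells sum to 272, so (4,4) = 30.
Column 1 needs 302; the known cells sum to 216, so (3,1) = 86.
Column 4 must total 302; the given cells sum to 209, so (3,4) = 93.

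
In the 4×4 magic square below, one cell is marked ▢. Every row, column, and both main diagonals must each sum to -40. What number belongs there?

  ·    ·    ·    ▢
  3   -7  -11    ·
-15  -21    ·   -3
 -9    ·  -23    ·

From row 2, -40 − (3 + (-7) + (-11)) gives (2,4) = -25.
Row 3 must total -40; the given cells sum to -39, so (3,3) = -1.
Column 1: 3 + (-15) + (-9) + ? = -40, so (1,1) = -19.
Using column 3: -11 + (-1) + (-23) + ? → (1,3) = -40 − (-35) = -5.
The remaining cell in main diagonal is (4,4) = -40 − (-27) = -13.
Anti-diagonal: -11 + (-21) + (-9) + ? = -40, so (1,4) = 1.

1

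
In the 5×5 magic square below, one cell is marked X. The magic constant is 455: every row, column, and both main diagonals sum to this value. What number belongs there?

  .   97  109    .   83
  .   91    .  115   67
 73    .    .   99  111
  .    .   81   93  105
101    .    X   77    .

The remaining cell in column 4 is (1,4) = 455 − 384 = 71.
Column 5: 83 + 67 + 111 + 105 + ? = 455, so (5,5) = 89.
Using row 1: 97 + 109 + 71 + 83 + ? → (1,1) = 455 − 360 = 95.
Main diagonal: 95 + 91 + 93 + 89 + ? = 455, so (3,3) = 87.
Anti-diagonal: 83 + 115 + 87 + 101 + ? = 455, so (4,2) = 69.
From row 3, 455 − (73 + 87 + 99 + 111) gives (3,2) = 85.
Row 4 must total 455; the given cells sum to 348, so (4,1) = 107.
Column 1 needs 455; the known cells sum to 376, so (2,1) = 79.
The remaining cell in column 2 is (5,2) = 455 − 342 = 113.
Using row 2: 79 + 91 + 115 + 67 + ? → (2,3) = 455 − 352 = 103.
Row 5 needs 455; the known cells sum to 380, so (5,3) = 75.

75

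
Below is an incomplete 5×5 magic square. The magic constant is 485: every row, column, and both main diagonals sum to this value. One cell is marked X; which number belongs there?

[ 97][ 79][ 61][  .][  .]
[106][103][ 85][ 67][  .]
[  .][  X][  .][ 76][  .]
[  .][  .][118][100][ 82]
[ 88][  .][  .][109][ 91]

The remaining cell in row 2 is (2,5) = 485 − 361 = 124.
Column 4 must total 485; the given cells sum to 352, so (1,4) = 133.
Using main diagonal: 97 + 103 + 100 + 91 + ? → (3,3) = 485 − 391 = 94.
Row 1 needs 485; the known cells sum to 370, so (1,5) = 115.
Using column 3: 61 + 85 + 94 + 118 + ? → (5,3) = 485 − 358 = 127.
The remaining cell in column 5 is (3,5) = 485 − 412 = 73.
Using anti-diagonal: 115 + 67 + 94 + 88 + ? → (4,2) = 485 − 364 = 121.
From row 4, 485 − (121 + 118 + 100 + 82) gives (4,1) = 64.
The remaining cell in row 5 is (5,2) = 485 − 415 = 70.
From column 1, 485 − (97 + 106 + 64 + 88) gives (3,1) = 130.
Column 2 needs 485; the known cells sum to 373, so (3,2) = 112.

112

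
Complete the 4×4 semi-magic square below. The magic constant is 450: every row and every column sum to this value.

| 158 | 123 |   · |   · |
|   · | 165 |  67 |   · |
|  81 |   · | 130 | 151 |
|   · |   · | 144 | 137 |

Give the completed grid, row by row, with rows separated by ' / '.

158 123 109 60 / 116 165 67 102 / 81 88 130 151 / 95 74 144 137

Row 3 needs 450; the known cells sum to 362, so (3,2) = 88.
Using column 2: 123 + 165 + 88 + ? → (4,2) = 450 − 376 = 74.
Column 3: 67 + 130 + 144 + ? = 450, so (1,3) = 109.
From row 1, 450 − (158 + 123 + 109) gives (1,4) = 60.
Row 4 must total 450; the given cells sum to 355, so (4,1) = 95.
Column 1 needs 450; the known cells sum to 334, so (2,1) = 116.
Column 4 must total 450; the given cells sum to 348, so (2,4) = 102.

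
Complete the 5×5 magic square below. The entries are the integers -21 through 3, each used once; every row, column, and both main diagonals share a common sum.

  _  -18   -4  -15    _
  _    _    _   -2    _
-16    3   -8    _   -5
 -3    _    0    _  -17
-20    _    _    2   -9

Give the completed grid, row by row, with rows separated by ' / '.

The entries are -21 through 3, which sum to -225, so each line sums to -225/5 = -45.
The remaining cell in row 3 is (3,4) = -45 − (-26) = -19.
The remaining cell in column 4 is (4,4) = -45 − (-34) = -11.
Row 4 needs -45; the known cells sum to -31, so (4,2) = -14.
Anti-diagonal needs -45; the known cells sum to -44, so (1,5) = -1.
Row 1 must total -45; the given cells sum to -38, so (1,1) = -7.
Column 1: -7 + (-16) + (-3) + (-20) + ? = -45, so (2,1) = 1.
From column 5, -45 − (-1 + (-5) + (-17) + (-9)) gives (2,5) = -13.
Main diagonal must total -45; the given cells sum to -35, so (2,2) = -10.
Row 2 needs -45; the known cells sum to -24, so (2,3) = -21.
The remaining cell in column 2 is (5,2) = -45 − (-39) = -6.
The remaining cell in column 3 is (5,3) = -45 − (-33) = -12.

-7 -18 -4 -15 -1 / 1 -10 -21 -2 -13 / -16 3 -8 -19 -5 / -3 -14 0 -11 -17 / -20 -6 -12 2 -9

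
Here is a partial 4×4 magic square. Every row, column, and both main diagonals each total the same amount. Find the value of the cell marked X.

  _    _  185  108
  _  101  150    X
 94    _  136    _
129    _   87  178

115

Column 3 is complete and sums to 558; that is the magic constant.
The remaining cell in row 4 is (4,2) = 558 − 394 = 164.
The remaining cell in main diagonal is (1,1) = 558 − 415 = 143.
The remaining cell in anti-diagonal is (3,2) = 558 − 387 = 171.
Using row 1: 143 + 185 + 108 + ? → (1,2) = 558 − 436 = 122.
From row 3, 558 − (94 + 171 + 136) gives (3,4) = 157.
Column 1 needs 558; the known cells sum to 366, so (2,1) = 192.
From column 4, 558 − (108 + 157 + 178) gives (2,4) = 115.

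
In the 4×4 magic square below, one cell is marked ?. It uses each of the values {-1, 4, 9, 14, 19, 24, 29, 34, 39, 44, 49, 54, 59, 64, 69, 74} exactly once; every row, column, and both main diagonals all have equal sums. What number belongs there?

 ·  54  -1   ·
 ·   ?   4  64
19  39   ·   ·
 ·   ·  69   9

29

The 16 entries sum to 584, so each line sums to 584/4 = 146.
From column 3, 146 − (-1 + 4 + 69) gives (3,3) = 74.
The remaining cell in row 3 is (3,4) = 146 − 132 = 14.
The remaining cell in column 4 is (1,4) = 146 − 87 = 59.
From anti-diagonal, 146 − (59 + 4 + 39) gives (4,1) = 44.
Row 1: 54 + (-1) + 59 + ? = 146, so (1,1) = 34.
Row 4: 44 + 69 + 9 + ? = 146, so (4,2) = 24.
From column 1, 146 − (34 + 19 + 44) gives (2,1) = 49.
The remaining cell in column 2 is (2,2) = 146 − 117 = 29.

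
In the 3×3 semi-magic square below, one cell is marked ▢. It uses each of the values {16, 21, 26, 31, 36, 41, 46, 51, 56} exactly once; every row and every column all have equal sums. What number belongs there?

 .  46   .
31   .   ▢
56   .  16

The 9 entries sum to 324, so each line sums to 324/3 = 108.
Row 3 needs 108; the known cells sum to 72, so (3,2) = 36.
Column 1 must total 108; the given cells sum to 87, so (1,1) = 21.
Column 2 needs 108; the known cells sum to 82, so (2,2) = 26.
Row 1: 21 + 46 + ? = 108, so (1,3) = 41.
From row 2, 108 − (31 + 26) gives (2,3) = 51.

51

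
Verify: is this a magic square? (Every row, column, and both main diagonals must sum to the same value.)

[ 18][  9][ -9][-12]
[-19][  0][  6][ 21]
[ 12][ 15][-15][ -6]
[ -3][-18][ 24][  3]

Row 1: 18 + 9 + (-9) + (-12) = 6.
Row 2: -19 + 0 + 6 + 21 = 8.
Row 3: 12 + 15 + (-15) + (-6) = 6.
Row 4: -3 + (-18) + 24 + 3 = 6.
Column 1: 18 + (-19) + 12 + (-3) = 8.
Column 2: 9 + 0 + 15 + (-18) = 6.
Column 3: -9 + 6 + (-15) + 24 = 6.
Column 4: -12 + 21 + (-6) + 3 = 6.
Main diagonal: 18 + 0 + (-15) + 3 = 6.
Anti-diagonal: -12 + 6 + 15 + (-3) = 6.

No — column 1 sums to 8 but row 3 sums to 6.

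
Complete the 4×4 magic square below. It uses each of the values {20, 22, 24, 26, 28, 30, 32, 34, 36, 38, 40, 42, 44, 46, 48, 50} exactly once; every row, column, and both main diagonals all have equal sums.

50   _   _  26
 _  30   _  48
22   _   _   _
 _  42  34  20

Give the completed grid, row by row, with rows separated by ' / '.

50 36 28 26 / 24 30 38 48 / 22 32 40 46 / 44 42 34 20

The 16 entries sum to 560, so each line sums to 560/4 = 140.
The remaining cell in row 4 is (4,1) = 140 − 96 = 44.
The remaining cell in column 1 is (2,1) = 140 − 116 = 24.
Column 4 needs 140; the known cells sum to 94, so (3,4) = 46.
Main diagonal needs 140; the known cells sum to 100, so (3,3) = 40.
From row 2, 140 − (24 + 30 + 48) gives (2,3) = 38.
The remaining cell in row 3 is (3,2) = 140 − 108 = 32.
The remaining cell in column 2 is (1,2) = 140 − 104 = 36.
Column 3: 38 + 40 + 34 + ? = 140, so (1,3) = 28.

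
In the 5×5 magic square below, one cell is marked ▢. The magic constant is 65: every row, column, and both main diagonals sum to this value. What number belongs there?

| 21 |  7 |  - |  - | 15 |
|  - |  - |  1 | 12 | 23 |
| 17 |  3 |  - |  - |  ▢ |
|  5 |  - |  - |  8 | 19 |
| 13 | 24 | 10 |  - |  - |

6

The remaining cell in column 1 is (2,1) = 65 − 56 = 9.
Using row 2: 9 + 1 + 12 + 23 + ? → (2,2) = 65 − 45 = 20.
Column 2: 7 + 20 + 3 + 24 + ? = 65, so (4,2) = 11.
The remaining cell in anti-diagonal is (3,3) = 65 − 51 = 14.
Row 4 needs 65; the known cells sum to 43, so (4,3) = 22.
From column 3, 65 − (1 + 14 + 22 + 10) gives (1,3) = 18.
Main diagonal must total 65; the given cells sum to 63, so (5,5) = 2.
The remaining cell in row 1 is (1,4) = 65 − 61 = 4.
Row 5 needs 65; the known cells sum to 49, so (5,4) = 16.
Column 4 needs 65; the known cells sum to 40, so (3,4) = 25.
From column 5, 65 − (15 + 23 + 19 + 2) gives (3,5) = 6.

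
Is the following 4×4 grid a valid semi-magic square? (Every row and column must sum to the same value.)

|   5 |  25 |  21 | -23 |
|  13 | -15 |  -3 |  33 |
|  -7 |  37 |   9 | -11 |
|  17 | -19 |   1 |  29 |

Row 1: 5 + 25 + 21 + (-23) = 28.
Row 2: 13 + (-15) + (-3) + 33 = 28.
Row 3: -7 + 37 + 9 + (-11) = 28.
Row 4: 17 + (-19) + 1 + 29 = 28.
Column 1: 5 + 13 + (-7) + 17 = 28.
Column 2: 25 + (-15) + 37 + (-19) = 28.
Column 3: 21 + (-3) + 9 + 1 = 28.
Column 4: -23 + 33 + (-11) + 29 = 28.
All lines sum to 28.

Yes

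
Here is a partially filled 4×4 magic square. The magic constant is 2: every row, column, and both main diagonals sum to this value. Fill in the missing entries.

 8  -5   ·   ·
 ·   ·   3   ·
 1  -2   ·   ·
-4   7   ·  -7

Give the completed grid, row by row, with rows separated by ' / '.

8 -5 -6 5 / -3 2 3 0 / 1 -2 -1 4 / -4 7 6 -7

Using row 4: -4 + 7 + (-7) + ? → (4,3) = 2 − (-4) = 6.
Column 1 needs 2; the known cells sum to 5, so (2,1) = -3.
From column 2, 2 − (-5 + (-2) + 7) gives (2,2) = 2.
Main diagonal needs 2; the known cells sum to 3, so (3,3) = -1.
The remaining cell in anti-diagonal is (1,4) = 2 − (-3) = 5.
From row 1, 2 − (8 + (-5) + 5) gives (1,3) = -6.
Using row 2: -3 + 2 + 3 + ? → (2,4) = 2 − 2 = 0.
Row 3 must total 2; the given cells sum to -2, so (3,4) = 4.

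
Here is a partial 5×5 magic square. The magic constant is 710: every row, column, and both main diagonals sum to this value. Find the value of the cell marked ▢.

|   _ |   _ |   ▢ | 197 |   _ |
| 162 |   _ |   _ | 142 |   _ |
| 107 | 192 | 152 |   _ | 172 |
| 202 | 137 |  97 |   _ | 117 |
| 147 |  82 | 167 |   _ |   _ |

112

Row 3: 107 + 192 + 152 + 172 + ? = 710, so (3,4) = 87.
Using row 4: 202 + 137 + 97 + 117 + ? → (4,4) = 710 − 553 = 157.
Column 1 must total 710; the given cells sum to 618, so (1,1) = 92.
Column 4: 197 + 142 + 87 + 157 + ? = 710, so (5,4) = 127.
From anti-diagonal, 710 − (142 + 152 + 137 + 147) gives (1,5) = 132.
The remaining cell in row 5 is (5,5) = 710 − 523 = 187.
Column 5 needs 710; the known cells sum to 608, so (2,5) = 102.
Main diagonal needs 710; the known cells sum to 588, so (2,2) = 122.
From row 2, 710 − (162 + 122 + 142 + 102) gives (2,3) = 182.
Column 2 must total 710; the given cells sum to 533, so (1,2) = 177.
From column 3, 710 − (182 + 152 + 97 + 167) gives (1,3) = 112.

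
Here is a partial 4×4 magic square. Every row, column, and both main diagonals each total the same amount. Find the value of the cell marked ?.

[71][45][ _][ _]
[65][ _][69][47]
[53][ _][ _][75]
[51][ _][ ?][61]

Column 1 is complete and sums to 240; that is the magic constant.
The remaining cell in row 2 is (2,2) = 240 − 181 = 59.
Column 4 needs 240; the known cells sum to 183, so (1,4) = 57.
Main diagonal needs 240; the known cells sum to 191, so (3,3) = 49.
From anti-diagonal, 240 − (57 + 69 + 51) gives (3,2) = 63.
The remaining cell in row 1 is (1,3) = 240 − 173 = 67.
Column 2: 45 + 59 + 63 + ? = 240, so (4,2) = 73.
Column 3: 67 + 69 + 49 + ? = 240, so (4,3) = 55.

55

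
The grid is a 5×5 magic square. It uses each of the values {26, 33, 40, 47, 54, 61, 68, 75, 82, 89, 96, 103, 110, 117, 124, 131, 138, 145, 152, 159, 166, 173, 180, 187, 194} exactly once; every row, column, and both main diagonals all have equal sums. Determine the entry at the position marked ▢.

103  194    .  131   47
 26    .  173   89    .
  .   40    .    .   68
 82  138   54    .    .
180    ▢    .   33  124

The 25 entries sum to 2750, so each line sums to 2750/5 = 550.
Row 1 needs 550; the known cells sum to 475, so (1,3) = 75.
From column 1, 550 − (103 + 26 + 82 + 180) gives (3,1) = 159.
From anti-diagonal, 550 − (47 + 89 + 138 + 180) gives (3,3) = 96.
Row 3: 159 + 40 + 96 + 68 + ? = 550, so (3,4) = 187.
The remaining cell in column 3 is (5,3) = 550 − 398 = 152.
Column 4: 131 + 89 + 187 + 33 + ? = 550, so (4,4) = 110.
Main diagonal needs 550; the known cells sum to 433, so (2,2) = 117.
Row 2 must total 550; the given cells sum to 405, so (2,5) = 145.
Using row 4: 82 + 138 + 54 + 110 + ? → (4,5) = 550 − 384 = 166.
Row 5 must total 550; the given cells sum to 489, so (5,2) = 61.

61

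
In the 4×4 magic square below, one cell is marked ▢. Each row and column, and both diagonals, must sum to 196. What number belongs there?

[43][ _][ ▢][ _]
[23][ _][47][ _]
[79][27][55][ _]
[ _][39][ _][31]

Row 3 must total 196; the given cells sum to 161, so (3,4) = 35.
Column 1 needs 196; the known cells sum to 145, so (4,1) = 51.
From main diagonal, 196 − (43 + 55 + 31) gives (2,2) = 67.
Anti-diagonal: 47 + 27 + 51 + ? = 196, so (1,4) = 71.
Row 2: 23 + 67 + 47 + ? = 196, so (2,4) = 59.
Using row 4: 51 + 39 + 31 + ? → (4,3) = 196 − 121 = 75.
Column 2: 67 + 27 + 39 + ? = 196, so (1,2) = 63.
Column 3 must total 196; the given cells sum to 177, so (1,3) = 19.

19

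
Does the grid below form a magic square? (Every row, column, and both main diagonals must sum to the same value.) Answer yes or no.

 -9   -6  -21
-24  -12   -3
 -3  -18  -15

No — row 1 sums to -36 but row 2 sums to -39.

Row 1: -9 + (-6) + (-21) = -36.
Row 2: -24 + (-12) + (-3) = -39.
Row 3: -3 + (-18) + (-15) = -36.
Column 1: -9 + (-24) + (-3) = -36.
Column 2: -6 + (-12) + (-18) = -36.
Column 3: -21 + (-3) + (-15) = -39.
Main diagonal: -9 + (-12) + (-15) = -36.
Anti-diagonal: -21 + (-12) + (-3) = -36.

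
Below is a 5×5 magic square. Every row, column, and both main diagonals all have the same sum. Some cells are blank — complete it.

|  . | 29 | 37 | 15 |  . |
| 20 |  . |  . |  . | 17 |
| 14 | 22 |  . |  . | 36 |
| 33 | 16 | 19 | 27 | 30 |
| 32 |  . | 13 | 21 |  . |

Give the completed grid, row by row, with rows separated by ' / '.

Row 4 is already complete: 33 + 16 + 19 + 27 + 30 = 125, so that is the magic constant.
Using column 1: 20 + 14 + 33 + 32 + ? → (1,1) = 125 − 99 = 26.
Using row 1: 26 + 29 + 37 + 15 + ? → (1,5) = 125 − 107 = 18.
Using column 5: 18 + 17 + 36 + 30 + ? → (5,5) = 125 − 101 = 24.
From row 5, 125 − (32 + 13 + 21 + 24) gives (5,2) = 35.
Column 2: 29 + 22 + 16 + 35 + ? = 125, so (2,2) = 23.
From main diagonal, 125 − (26 + 23 + 27 + 24) gives (3,3) = 25.
Anti-diagonal: 18 + 25 + 16 + 32 + ? = 125, so (2,4) = 34.
Row 2 must total 125; the given cells sum to 94, so (2,3) = 31.
Row 3: 14 + 22 + 25 + 36 + ? = 125, so (3,4) = 28.

26 29 37 15 18 / 20 23 31 34 17 / 14 22 25 28 36 / 33 16 19 27 30 / 32 35 13 21 24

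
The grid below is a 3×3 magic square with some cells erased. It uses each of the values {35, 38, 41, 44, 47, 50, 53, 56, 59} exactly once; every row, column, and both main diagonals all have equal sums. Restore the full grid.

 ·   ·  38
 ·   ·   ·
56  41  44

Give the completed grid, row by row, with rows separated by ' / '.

The 9 entries sum to 423, so each line sums to 423/3 = 141.
Using column 3: 38 + 44 + ? → (2,3) = 141 − 82 = 59.
The remaining cell in anti-diagonal is (2,2) = 141 − 94 = 47.
From row 2, 141 − (47 + 59) gives (2,1) = 35.
Column 1: 35 + 56 + ? = 141, so (1,1) = 50.
Column 2: 47 + 41 + ? = 141, so (1,2) = 53.

50 53 38 / 35 47 59 / 56 41 44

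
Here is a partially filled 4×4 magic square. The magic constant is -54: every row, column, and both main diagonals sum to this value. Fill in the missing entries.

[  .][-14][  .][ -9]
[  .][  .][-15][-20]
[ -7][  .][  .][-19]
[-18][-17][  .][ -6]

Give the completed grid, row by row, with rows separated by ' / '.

From row 4, -54 − (-18 + (-17) + (-6)) gives (4,3) = -13.
Anti-diagonal: -9 + (-15) + (-18) + ? = -54, so (3,2) = -12.
Row 3: -7 + (-12) + (-19) + ? = -54, so (3,3) = -16.
Column 2 needs -54; the known cells sum to -43, so (2,2) = -11.
Using column 3: -15 + (-16) + (-13) + ? → (1,3) = -54 − (-44) = -10.
Main diagonal needs -54; the known cells sum to -33, so (1,1) = -21.
Row 2: -11 + (-15) + (-20) + ? = -54, so (2,1) = -8.

-21 -14 -10 -9 / -8 -11 -15 -20 / -7 -12 -16 -19 / -18 -17 -13 -6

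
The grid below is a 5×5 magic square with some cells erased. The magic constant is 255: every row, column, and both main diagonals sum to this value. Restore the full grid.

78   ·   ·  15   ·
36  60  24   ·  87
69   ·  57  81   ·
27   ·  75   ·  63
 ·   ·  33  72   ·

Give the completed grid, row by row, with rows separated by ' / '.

78 42 66 15 54 / 36 60 24 48 87 / 69 18 57 81 30 / 27 51 75 39 63 / 45 84 33 72 21

Row 2 must total 255; the given cells sum to 207, so (2,4) = 48.
Column 1 needs 255; the known cells sum to 210, so (5,1) = 45.
Using column 3: 24 + 57 + 75 + 33 + ? → (1,3) = 255 − 189 = 66.
Column 4: 15 + 48 + 81 + 72 + ? = 255, so (4,4) = 39.
The remaining cell in main diagonal is (5,5) = 255 − 234 = 21.
The remaining cell in row 4 is (4,2) = 255 − 204 = 51.
The remaining cell in row 5 is (5,2) = 255 − 171 = 84.
Anti-diagonal needs 255; the known cells sum to 201, so (1,5) = 54.
Row 1 needs 255; the known cells sum to 213, so (1,2) = 42.
Column 2 needs 255; the known cells sum to 237, so (3,2) = 18.
Column 5: 54 + 87 + 63 + 21 + ? = 255, so (3,5) = 30.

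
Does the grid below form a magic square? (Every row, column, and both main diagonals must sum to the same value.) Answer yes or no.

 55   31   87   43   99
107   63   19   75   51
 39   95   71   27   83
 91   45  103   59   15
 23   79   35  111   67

Row 1: 55 + 31 + 87 + 43 + 99 = 315.
Row 2: 107 + 63 + 19 + 75 + 51 = 315.
Row 3: 39 + 95 + 71 + 27 + 83 = 315.
Row 4: 91 + 45 + 103 + 59 + 15 = 313.
Row 5: 23 + 79 + 35 + 111 + 67 = 315.
Column 1: 55 + 107 + 39 + 91 + 23 = 315.
Column 2: 31 + 63 + 95 + 45 + 79 = 313.
Column 3: 87 + 19 + 71 + 103 + 35 = 315.
Column 4: 43 + 75 + 27 + 59 + 111 = 315.
Column 5: 99 + 51 + 83 + 15 + 67 = 315.
Main diagonal: 55 + 63 + 71 + 59 + 67 = 315.
Anti-diagonal: 99 + 75 + 71 + 45 + 23 = 313.

No — main diagonal sums to 315 but anti-diagonal sums to 313.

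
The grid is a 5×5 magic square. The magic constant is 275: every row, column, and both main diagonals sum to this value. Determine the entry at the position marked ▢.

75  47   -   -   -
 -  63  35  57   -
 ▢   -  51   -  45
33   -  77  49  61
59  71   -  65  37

67

Using row 4: 33 + 77 + 49 + 61 + ? → (4,2) = 275 − 220 = 55.
The remaining cell in row 5 is (5,3) = 275 − 232 = 43.
Column 2 needs 275; the known cells sum to 236, so (3,2) = 39.
Using column 3: 35 + 51 + 77 + 43 + ? → (1,3) = 275 − 206 = 69.
From anti-diagonal, 275 − (57 + 51 + 55 + 59) gives (1,5) = 53.
From row 1, 275 − (75 + 47 + 69 + 53) gives (1,4) = 31.
Column 4: 31 + 57 + 49 + 65 + ? = 275, so (3,4) = 73.
Using column 5: 53 + 45 + 61 + 37 + ? → (2,5) = 275 − 196 = 79.
Row 2: 63 + 35 + 57 + 79 + ? = 275, so (2,1) = 41.
Row 3 needs 275; the known cells sum to 208, so (3,1) = 67.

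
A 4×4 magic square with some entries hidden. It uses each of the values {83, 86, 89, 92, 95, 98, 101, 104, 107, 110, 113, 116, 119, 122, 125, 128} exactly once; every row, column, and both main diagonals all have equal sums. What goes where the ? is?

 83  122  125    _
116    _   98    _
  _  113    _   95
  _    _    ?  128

89

The 16 entries sum to 1688, so each line sums to 1688/4 = 422.
Row 1 must total 422; the given cells sum to 330, so (1,4) = 92.
Column 4 must total 422; the given cells sum to 315, so (2,4) = 107.
Anti-diagonal needs 422; the known cells sum to 303, so (4,1) = 119.
Row 2: 116 + 98 + 107 + ? = 422, so (2,2) = 101.
The remaining cell in column 1 is (3,1) = 422 − 318 = 104.
Column 2 needs 422; the known cells sum to 336, so (4,2) = 86.
From main diagonal, 422 − (83 + 101 + 128) gives (3,3) = 110.
Row 4 needs 422; the known cells sum to 333, so (4,3) = 89.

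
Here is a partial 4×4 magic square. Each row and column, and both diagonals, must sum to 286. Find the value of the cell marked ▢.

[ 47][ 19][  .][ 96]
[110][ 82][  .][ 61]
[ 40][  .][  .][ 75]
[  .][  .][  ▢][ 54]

Row 1 must total 286; the given cells sum to 162, so (1,3) = 124.
From row 2, 286 − (110 + 82 + 61) gives (2,3) = 33.
Using column 1: 47 + 110 + 40 + ? → (4,1) = 286 − 197 = 89.
Main diagonal must total 286; the given cells sum to 183, so (3,3) = 103.
Anti-diagonal: 96 + 33 + 89 + ? = 286, so (3,2) = 68.
Column 2 must total 286; the given cells sum to 169, so (4,2) = 117.
Using column 3: 124 + 33 + 103 + ? → (4,3) = 286 − 260 = 26.

26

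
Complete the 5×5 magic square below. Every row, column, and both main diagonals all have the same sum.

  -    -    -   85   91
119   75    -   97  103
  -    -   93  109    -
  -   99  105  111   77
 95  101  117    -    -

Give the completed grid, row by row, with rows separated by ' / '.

Anti-diagonal is already complete: 91 + 97 + 93 + 99 + 95 = 475, so that is the magic constant.
From row 2, 475 − (119 + 75 + 97 + 103) gives (2,3) = 81.
Row 4 needs 475; the known cells sum to 392, so (4,1) = 83.
The remaining cell in column 3 is (1,3) = 475 − 396 = 79.
The remaining cell in column 4 is (5,4) = 475 − 402 = 73.
Row 5 needs 475; the known cells sum to 386, so (5,5) = 89.
Column 5 needs 475; the known cells sum to 360, so (3,5) = 115.
From main diagonal, 475 − (75 + 93 + 111 + 89) gives (1,1) = 107.
Row 1 needs 475; the known cells sum to 362, so (1,2) = 113.
Column 1: 107 + 119 + 83 + 95 + ? = 475, so (3,1) = 71.
From column 2, 475 − (113 + 75 + 99 + 101) gives (3,2) = 87.

107 113 79 85 91 / 119 75 81 97 103 / 71 87 93 109 115 / 83 99 105 111 77 / 95 101 117 73 89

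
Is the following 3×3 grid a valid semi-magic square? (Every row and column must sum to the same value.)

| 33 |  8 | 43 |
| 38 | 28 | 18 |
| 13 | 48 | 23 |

Yes

Row 1: 33 + 8 + 43 = 84.
Row 2: 38 + 28 + 18 = 84.
Row 3: 13 + 48 + 23 = 84.
Column 1: 33 + 38 + 13 = 84.
Column 2: 8 + 28 + 48 = 84.
Column 3: 43 + 18 + 23 = 84.
All lines sum to 84.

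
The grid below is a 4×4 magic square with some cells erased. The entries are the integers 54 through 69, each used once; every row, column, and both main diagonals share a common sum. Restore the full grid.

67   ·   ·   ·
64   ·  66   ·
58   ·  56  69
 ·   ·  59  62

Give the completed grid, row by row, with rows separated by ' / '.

67 54 65 60 / 64 61 66 55 / 58 63 56 69 / 57 68 59 62

The entries are 54 through 69, which sum to 984, so each line sums to 984/4 = 246.
The remaining cell in row 3 is (3,2) = 246 − 183 = 63.
Using column 1: 67 + 64 + 58 + ? → (4,1) = 246 − 189 = 57.
Column 3 needs 246; the known cells sum to 181, so (1,3) = 65.
The remaining cell in main diagonal is (2,2) = 246 − 185 = 61.
Anti-diagonal must total 246; the given cells sum to 186, so (1,4) = 60.
The remaining cell in row 1 is (1,2) = 246 − 192 = 54.
Using row 2: 64 + 61 + 66 + ? → (2,4) = 246 − 191 = 55.
From row 4, 246 − (57 + 59 + 62) gives (4,2) = 68.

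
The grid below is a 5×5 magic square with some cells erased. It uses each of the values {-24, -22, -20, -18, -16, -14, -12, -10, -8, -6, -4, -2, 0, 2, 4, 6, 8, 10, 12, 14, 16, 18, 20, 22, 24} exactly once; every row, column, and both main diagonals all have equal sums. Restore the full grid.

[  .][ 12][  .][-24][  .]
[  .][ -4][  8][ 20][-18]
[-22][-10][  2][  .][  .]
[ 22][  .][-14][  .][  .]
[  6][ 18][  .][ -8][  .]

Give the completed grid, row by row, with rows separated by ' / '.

0 12 24 -24 -12 / -6 -4 8 20 -18 / -22 -10 2 14 16 / 22 -16 -14 -2 10 / 6 18 -20 -8 4

The 25 entries sum to 0, so each line sums to 0/5 = 0.
Using row 2: -4 + 8 + 20 + (-18) + ? → (2,1) = 0 − 6 = -6.
Using column 1: -6 + (-22) + 22 + 6 + ? → (1,1) = 0 − 0 = 0.
Using column 2: 12 + (-4) + (-10) + 18 + ? → (4,2) = 0 − 16 = -16.
The remaining cell in anti-diagonal is (1,5) = 0 − 12 = -12.
Row 1: 0 + 12 + (-24) + (-12) + ? = 0, so (1,3) = 24.
Column 3 must total 0; the given cells sum to 20, so (5,3) = -20.
From row 5, 0 − (6 + 18 + (-20) + (-8)) gives (5,5) = 4.
Main diagonal: 0 + (-4) + 2 + 4 + ? = 0, so (4,4) = -2.
Row 4 must total 0; the given cells sum to -10, so (4,5) = 10.
The remaining cell in column 4 is (3,4) = 0 − (-14) = 14.
Column 5: -12 + (-18) + 10 + 4 + ? = 0, so (3,5) = 16.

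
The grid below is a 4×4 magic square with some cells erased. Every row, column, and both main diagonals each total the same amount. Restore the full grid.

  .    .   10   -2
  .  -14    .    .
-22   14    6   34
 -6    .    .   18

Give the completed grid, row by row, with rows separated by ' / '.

Row 3 is already complete: -22 + 14 + 6 + 34 = 32, so that is the magic constant.
Column 4: -2 + 34 + 18 + ? = 32, so (2,4) = -18.
The remaining cell in main diagonal is (1,1) = 32 − 10 = 22.
Anti-diagonal must total 32; the given cells sum to 6, so (2,3) = 26.
Using row 1: 22 + 10 + (-2) + ? → (1,2) = 32 − 30 = 2.
From row 2, 32 − (-14 + 26 + (-18)) gives (2,1) = 38.
Column 2: 2 + (-14) + 14 + ? = 32, so (4,2) = 30.
Column 3: 10 + 26 + 6 + ? = 32, so (4,3) = -10.

22 2 10 -2 / 38 -14 26 -18 / -22 14 6 34 / -6 30 -10 18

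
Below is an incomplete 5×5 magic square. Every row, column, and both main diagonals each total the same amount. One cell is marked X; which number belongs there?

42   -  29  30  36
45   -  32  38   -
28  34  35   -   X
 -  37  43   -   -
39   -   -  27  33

Anti-diagonal is complete and sums to 185; that is the magic constant.
Using row 1: 42 + 29 + 30 + 36 + ? → (1,2) = 185 − 137 = 48.
Column 1: 42 + 45 + 28 + 39 + ? = 185, so (4,1) = 31.
Column 3: 29 + 32 + 35 + 43 + ? = 185, so (5,3) = 46.
Row 5 needs 185; the known cells sum to 145, so (5,2) = 40.
Column 2: 48 + 34 + 37 + 40 + ? = 185, so (2,2) = 26.
From main diagonal, 185 − (42 + 26 + 35 + 33) gives (4,4) = 49.
Row 2 needs 185; the known cells sum to 141, so (2,5) = 44.
The remaining cell in row 4 is (4,5) = 185 − 160 = 25.
Column 4 must total 185; the given cells sum to 144, so (3,4) = 41.
Using column 5: 36 + 44 + 25 + 33 + ? → (3,5) = 185 − 138 = 47.

47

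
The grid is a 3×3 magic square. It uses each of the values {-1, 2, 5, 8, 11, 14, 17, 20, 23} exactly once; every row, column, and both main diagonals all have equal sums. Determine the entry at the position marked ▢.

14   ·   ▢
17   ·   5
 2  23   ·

20

The 9 entries sum to 99, so each line sums to 99/3 = 33.
Using row 2: 17 + 5 + ? → (2,2) = 33 − 22 = 11.
From row 3, 33 − (2 + 23) gives (3,3) = 8.
Column 2 must total 33; the given cells sum to 34, so (1,2) = -1.
Using column 3: 5 + 8 + ? → (1,3) = 33 − 13 = 20.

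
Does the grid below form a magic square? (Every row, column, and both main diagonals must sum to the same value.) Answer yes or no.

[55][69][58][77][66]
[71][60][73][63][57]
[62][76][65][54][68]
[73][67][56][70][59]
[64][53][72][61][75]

No — column 1 sums to 325 but column 3 sums to 324.

Row 1: 55 + 69 + 58 + 77 + 66 = 325.
Row 2: 71 + 60 + 73 + 63 + 57 = 324.
Row 3: 62 + 76 + 65 + 54 + 68 = 325.
Row 4: 73 + 67 + 56 + 70 + 59 = 325.
Row 5: 64 + 53 + 72 + 61 + 75 = 325.
Column 1: 55 + 71 + 62 + 73 + 64 = 325.
Column 2: 69 + 60 + 76 + 67 + 53 = 325.
Column 3: 58 + 73 + 65 + 56 + 72 = 324.
Column 4: 77 + 63 + 54 + 70 + 61 = 325.
Column 5: 66 + 57 + 68 + 59 + 75 = 325.
Main diagonal: 55 + 60 + 65 + 70 + 75 = 325.
Anti-diagonal: 66 + 63 + 65 + 67 + 64 = 325.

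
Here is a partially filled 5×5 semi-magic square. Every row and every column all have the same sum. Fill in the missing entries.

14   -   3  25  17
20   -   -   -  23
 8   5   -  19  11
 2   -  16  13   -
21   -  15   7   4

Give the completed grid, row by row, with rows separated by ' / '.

14 6 3 25 17 / 20 12 9 1 23 / 8 5 22 19 11 / 2 24 16 13 10 / 21 18 15 7 4

Column 1 is already complete: 14 + 20 + 8 + 2 + 21 = 65, so that is the magic constant.
The remaining cell in row 1 is (1,2) = 65 − 59 = 6.
From row 3, 65 − (8 + 5 + 19 + 11) gives (3,3) = 22.
From row 5, 65 − (21 + 15 + 7 + 4) gives (5,2) = 18.
Using column 3: 3 + 22 + 16 + 15 + ? → (2,3) = 65 − 56 = 9.
From column 4, 65 − (25 + 19 + 13 + 7) gives (2,4) = 1.
Column 5 must total 65; the given cells sum to 55, so (4,5) = 10.
The remaining cell in row 2 is (2,2) = 65 − 53 = 12.
Row 4 must total 65; the given cells sum to 41, so (4,2) = 24.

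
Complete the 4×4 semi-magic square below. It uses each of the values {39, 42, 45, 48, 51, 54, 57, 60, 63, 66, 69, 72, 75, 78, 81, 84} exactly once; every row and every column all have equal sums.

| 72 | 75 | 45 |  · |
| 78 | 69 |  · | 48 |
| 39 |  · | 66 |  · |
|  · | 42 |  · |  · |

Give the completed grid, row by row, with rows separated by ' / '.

The 16 entries sum to 984, so each line sums to 984/4 = 246.
Row 1 must total 246; the given cells sum to 192, so (1,4) = 54.
From row 2, 246 − (78 + 69 + 48) gives (2,3) = 51.
Column 1: 72 + 78 + 39 + ? = 246, so (4,1) = 57.
Column 2: 75 + 69 + 42 + ? = 246, so (3,2) = 60.
Column 3: 45 + 51 + 66 + ? = 246, so (4,3) = 84.
From row 3, 246 − (39 + 60 + 66) gives (3,4) = 81.
The remaining cell in row 4 is (4,4) = 246 − 183 = 63.

72 75 45 54 / 78 69 51 48 / 39 60 66 81 / 57 42 84 63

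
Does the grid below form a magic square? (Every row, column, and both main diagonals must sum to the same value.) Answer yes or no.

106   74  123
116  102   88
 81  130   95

No — column 3 sums to 306 but column 1 sums to 303.

Row 1: 106 + 74 + 123 = 303.
Row 2: 116 + 102 + 88 = 306.
Row 3: 81 + 130 + 95 = 306.
Column 1: 106 + 116 + 81 = 303.
Column 2: 74 + 102 + 130 = 306.
Column 3: 123 + 88 + 95 = 306.
Main diagonal: 106 + 102 + 95 = 303.
Anti-diagonal: 123 + 102 + 81 = 306.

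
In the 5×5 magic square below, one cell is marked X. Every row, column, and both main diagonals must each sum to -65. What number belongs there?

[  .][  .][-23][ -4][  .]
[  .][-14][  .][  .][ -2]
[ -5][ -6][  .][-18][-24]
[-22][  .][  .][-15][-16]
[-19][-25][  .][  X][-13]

-7

From row 3, -65 − (-5 + (-6) + (-18) + (-24)) gives (3,3) = -12.
Using column 5: -2 + (-24) + (-16) + (-13) + ? → (1,5) = -65 − (-55) = -10.
Using main diagonal: -14 + (-12) + (-15) + (-13) + ? → (1,1) = -65 − (-54) = -11.
Row 1 must total -65; the given cells sum to -48, so (1,2) = -17.
Column 1 needs -65; the known cells sum to -57, so (2,1) = -8.
Column 2: -17 + (-14) + (-6) + (-25) + ? = -65, so (4,2) = -3.
Anti-diagonal must total -65; the given cells sum to -44, so (2,4) = -21.
Row 2 needs -65; the known cells sum to -45, so (2,3) = -20.
From row 4, -65 − (-22 + (-3) + (-15) + (-16)) gives (4,3) = -9.
Column 3 must total -65; the given cells sum to -64, so (5,3) = -1.
Column 4 needs -65; the known cells sum to -58, so (5,4) = -7.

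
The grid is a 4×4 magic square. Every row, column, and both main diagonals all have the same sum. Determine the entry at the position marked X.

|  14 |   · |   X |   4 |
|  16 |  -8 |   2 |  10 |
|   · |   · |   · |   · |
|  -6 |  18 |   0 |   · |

12

Row 2 is complete and sums to 20; that is the magic constant.
The remaining cell in row 4 is (4,4) = 20 − 12 = 8.
Using column 1: 14 + 16 + (-6) + ? → (3,1) = 20 − 24 = -4.
Using column 4: 4 + 10 + 8 + ? → (3,4) = 20 − 22 = -2.
Main diagonal must total 20; the given cells sum to 14, so (3,3) = 6.
Anti-diagonal needs 20; the known cells sum to 0, so (3,2) = 20.
The remaining cell in column 2 is (1,2) = 20 − 30 = -10.
Column 3: 2 + 6 + 0 + ? = 20, so (1,3) = 12.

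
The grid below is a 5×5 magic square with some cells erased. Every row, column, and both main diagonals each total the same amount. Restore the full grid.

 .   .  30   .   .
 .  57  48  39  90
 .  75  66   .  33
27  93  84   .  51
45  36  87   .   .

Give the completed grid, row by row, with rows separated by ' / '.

Column 3 is already complete: 30 + 48 + 66 + 84 + 87 = 315, so that is the magic constant.
Using row 2: 57 + 48 + 39 + 90 + ? → (2,1) = 315 − 234 = 81.
The remaining cell in row 4 is (4,4) = 315 − 255 = 60.
From column 2, 315 − (57 + 75 + 93 + 36) gives (1,2) = 54.
Using anti-diagonal: 39 + 66 + 93 + 45 + ? → (1,5) = 315 − 243 = 72.
Using column 5: 72 + 90 + 33 + 51 + ? → (5,5) = 315 − 246 = 69.
From main diagonal, 315 − (57 + 66 + 60 + 69) gives (1,1) = 63.
Row 1: 63 + 54 + 30 + 72 + ? = 315, so (1,4) = 96.
Row 5 must total 315; the given cells sum to 237, so (5,4) = 78.
Column 1: 63 + 81 + 27 + 45 + ? = 315, so (3,1) = 99.
Column 4 must total 315; the given cells sum to 273, so (3,4) = 42.

63 54 30 96 72 / 81 57 48 39 90 / 99 75 66 42 33 / 27 93 84 60 51 / 45 36 87 78 69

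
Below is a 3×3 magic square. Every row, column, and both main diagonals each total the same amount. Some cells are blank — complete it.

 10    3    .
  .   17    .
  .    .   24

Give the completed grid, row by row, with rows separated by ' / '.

10 3 38 / 45 17 -11 / -4 31 24

Main diagonal is already complete: 10 + 17 + 24 = 51, so that is the magic constant.
Row 1: 10 + 3 + ? = 51, so (1,3) = 38.
From column 2, 51 − (3 + 17) gives (3,2) = 31.
Column 3 must total 51; the given cells sum to 62, so (2,3) = -11.
Using anti-diagonal: 38 + 17 + ? → (3,1) = 51 − 55 = -4.
The remaining cell in row 2 is (2,1) = 51 − 6 = 45.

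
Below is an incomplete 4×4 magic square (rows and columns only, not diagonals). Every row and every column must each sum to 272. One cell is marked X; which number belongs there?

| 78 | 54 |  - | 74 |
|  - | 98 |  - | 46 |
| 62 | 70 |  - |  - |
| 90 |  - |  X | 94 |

38

Row 1 needs 272; the known cells sum to 206, so (1,3) = 66.
Column 1: 78 + 62 + 90 + ? = 272, so (2,1) = 42.
Column 2: 54 + 98 + 70 + ? = 272, so (4,2) = 50.
Column 4 must total 272; the given cells sum to 214, so (3,4) = 58.
Row 2 must total 272; the given cells sum to 186, so (2,3) = 86.
Row 3 must total 272; the given cells sum to 190, so (3,3) = 82.
Row 4 must total 272; the given cells sum to 234, so (4,3) = 38.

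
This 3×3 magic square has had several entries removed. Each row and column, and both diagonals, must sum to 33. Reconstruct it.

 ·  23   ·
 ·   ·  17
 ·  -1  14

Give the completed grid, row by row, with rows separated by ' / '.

8 23 2 / 5 11 17 / 20 -1 14

Row 3 needs 33; the known cells sum to 13, so (3,1) = 20.
Column 2 needs 33; the known cells sum to 22, so (2,2) = 11.
Column 3 must total 33; the given cells sum to 31, so (1,3) = 2.
The remaining cell in main diagonal is (1,1) = 33 − 25 = 8.
Using row 2: 11 + 17 + ? → (2,1) = 33 − 28 = 5.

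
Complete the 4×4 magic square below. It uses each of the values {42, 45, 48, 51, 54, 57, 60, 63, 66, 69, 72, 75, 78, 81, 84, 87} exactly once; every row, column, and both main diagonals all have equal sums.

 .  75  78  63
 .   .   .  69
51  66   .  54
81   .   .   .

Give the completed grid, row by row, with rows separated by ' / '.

42 75 78 63 / 84 57 48 69 / 51 66 87 54 / 81 60 45 72

The 16 entries sum to 1032, so each line sums to 1032/4 = 258.
From row 1, 258 − (75 + 78 + 63) gives (1,1) = 42.
The remaining cell in row 3 is (3,3) = 258 − 171 = 87.
The remaining cell in column 1 is (2,1) = 258 − 174 = 84.
The remaining cell in column 4 is (4,4) = 258 − 186 = 72.
Main diagonal must total 258; the given cells sum to 201, so (2,2) = 57.
Anti-diagonal must total 258; the given cells sum to 210, so (2,3) = 48.
Using column 2: 75 + 57 + 66 + ? → (4,2) = 258 − 198 = 60.
Column 3 must total 258; the given cells sum to 213, so (4,3) = 45.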